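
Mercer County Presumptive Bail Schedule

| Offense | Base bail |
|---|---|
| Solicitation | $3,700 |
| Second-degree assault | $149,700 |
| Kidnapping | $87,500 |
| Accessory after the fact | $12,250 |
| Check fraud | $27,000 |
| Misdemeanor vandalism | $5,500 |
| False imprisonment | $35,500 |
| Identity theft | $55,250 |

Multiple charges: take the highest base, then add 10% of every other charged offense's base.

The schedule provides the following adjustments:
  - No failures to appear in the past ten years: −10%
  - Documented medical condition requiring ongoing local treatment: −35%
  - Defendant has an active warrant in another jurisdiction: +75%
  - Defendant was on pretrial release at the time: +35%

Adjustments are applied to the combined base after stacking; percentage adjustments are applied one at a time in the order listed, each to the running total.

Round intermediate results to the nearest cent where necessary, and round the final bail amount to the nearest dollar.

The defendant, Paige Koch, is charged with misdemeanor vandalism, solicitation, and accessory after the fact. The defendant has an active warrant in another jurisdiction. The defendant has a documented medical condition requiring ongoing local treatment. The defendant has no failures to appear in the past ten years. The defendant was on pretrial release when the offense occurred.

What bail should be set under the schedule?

$18,202

Base amounts from the schedule: misdemeanor vandalism $5,500; solicitation $3,700; accessory after the fact $12,250.
Stacking rule: highest base plus 10% of each additional charge. Highest is accessory after the fact at $12,250. Additional: $5,500 × 10% = $550; $3,700 × 10% = $370. Combined base = $12,250 + $920 = $13,170.
No failures to appear in the past ten years (−10%): $13,170 × 0.9 = $11,853.
Documented medical condition requiring ongoing local treatment (−35%): $11,853 × 0.65 = $7,704.45.
Defendant has an active warrant in another jurisdiction (+75%): $7,704.45 × 1.75 = $13,482.79.
Defendant was on pretrial release at the time (+35%): $13,482.79 × 1.35 = $18,201.77.
Rounded to the nearest dollar: $18,202.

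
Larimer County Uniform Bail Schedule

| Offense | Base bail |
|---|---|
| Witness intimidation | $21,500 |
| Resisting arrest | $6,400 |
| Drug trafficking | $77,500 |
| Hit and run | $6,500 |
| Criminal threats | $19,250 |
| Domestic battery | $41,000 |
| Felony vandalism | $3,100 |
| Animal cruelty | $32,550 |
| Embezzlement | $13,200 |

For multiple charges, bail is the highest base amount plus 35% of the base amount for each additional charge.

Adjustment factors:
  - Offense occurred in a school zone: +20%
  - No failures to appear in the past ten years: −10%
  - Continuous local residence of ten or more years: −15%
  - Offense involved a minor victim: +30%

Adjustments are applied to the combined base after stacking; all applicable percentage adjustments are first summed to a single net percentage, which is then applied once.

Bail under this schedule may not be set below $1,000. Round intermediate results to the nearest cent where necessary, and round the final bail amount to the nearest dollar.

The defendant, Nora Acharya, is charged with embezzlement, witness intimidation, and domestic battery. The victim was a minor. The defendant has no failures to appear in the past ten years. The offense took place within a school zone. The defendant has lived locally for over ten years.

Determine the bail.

Base amounts from the schedule: embezzlement $13,200; witness intimidation $21,500; domestic battery $41,000.
Stacking rule: highest base plus 35% of each additional charge. Highest is domestic battery at $41,000. Additional: $13,200 × 35% = $4,620; $21,500 × 35% = $7,525. Combined base = $41,000 + $12,145 = $53,145.
Net percentage adjustment: +20% −10% −15% +30% = +25%. $53,145 × 1.25 = $66,431.25.
$66,431.25 is at or above the $1,000 minimum.
Rounded to the nearest dollar: $66,431.

$66,431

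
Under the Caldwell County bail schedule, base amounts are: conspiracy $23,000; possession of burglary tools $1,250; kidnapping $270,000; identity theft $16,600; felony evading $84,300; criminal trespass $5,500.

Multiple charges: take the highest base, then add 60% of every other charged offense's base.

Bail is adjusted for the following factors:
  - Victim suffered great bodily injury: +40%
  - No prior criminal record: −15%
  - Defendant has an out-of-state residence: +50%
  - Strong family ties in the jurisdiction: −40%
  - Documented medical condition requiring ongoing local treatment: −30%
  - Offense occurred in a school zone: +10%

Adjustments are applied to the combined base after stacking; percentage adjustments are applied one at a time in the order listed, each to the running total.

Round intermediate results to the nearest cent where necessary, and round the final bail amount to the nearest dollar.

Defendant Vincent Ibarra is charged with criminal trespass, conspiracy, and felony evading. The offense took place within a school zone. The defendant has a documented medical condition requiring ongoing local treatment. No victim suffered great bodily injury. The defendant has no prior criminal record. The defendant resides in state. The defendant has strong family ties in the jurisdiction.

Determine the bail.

$39,820

Base amounts from the schedule: criminal trespass $5,500; conspiracy $23,000; felony evading $84,300.
Stacking rule: highest base plus 60% of each additional charge. Highest is felony evading at $84,300. Additional: $5,500 × 60% = $3,300; $23,000 × 60% = $13,800. Combined base = $84,300 + $17,100 = $101,400.
No prior criminal record (−15%): $101,400 × 0.85 = $86,190.
Strong family ties in the jurisdiction (−40%): $86,190 × 0.6 = $51,714.
Documented medical condition requiring ongoing local treatment (−30%): $51,714 × 0.7 = $36,199.80.
Offense occurred in a school zone (+10%): $36,199.80 × 1.1 = $39,819.78.
Rounded to the nearest dollar: $39,820.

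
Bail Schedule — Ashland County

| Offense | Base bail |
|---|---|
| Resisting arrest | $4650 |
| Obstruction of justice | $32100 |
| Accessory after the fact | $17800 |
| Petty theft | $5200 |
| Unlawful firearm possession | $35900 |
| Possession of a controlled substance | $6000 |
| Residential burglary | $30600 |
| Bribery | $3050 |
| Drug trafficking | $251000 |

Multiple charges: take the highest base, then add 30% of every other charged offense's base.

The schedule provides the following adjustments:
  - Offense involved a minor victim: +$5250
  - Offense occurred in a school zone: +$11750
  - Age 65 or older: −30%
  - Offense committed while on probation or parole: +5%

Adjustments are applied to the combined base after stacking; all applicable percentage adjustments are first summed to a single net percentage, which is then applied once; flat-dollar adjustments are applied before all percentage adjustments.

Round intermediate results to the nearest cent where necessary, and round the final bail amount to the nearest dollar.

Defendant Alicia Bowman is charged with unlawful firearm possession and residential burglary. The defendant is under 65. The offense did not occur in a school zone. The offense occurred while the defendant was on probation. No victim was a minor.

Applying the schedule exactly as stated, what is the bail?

$47334

Base amounts from the schedule: unlawful firearm possession $35900; residential burglary $30600.
Stacking rule: highest base plus 30% of each additional charge. Highest is unlawful firearm possession at $35900. Additional: $30600 × 30% = $9180. Combined base = $35900 + $9180 = $45080.
Offense committed while on probation or parole (+5%): $45080 × 1.05 = $47334.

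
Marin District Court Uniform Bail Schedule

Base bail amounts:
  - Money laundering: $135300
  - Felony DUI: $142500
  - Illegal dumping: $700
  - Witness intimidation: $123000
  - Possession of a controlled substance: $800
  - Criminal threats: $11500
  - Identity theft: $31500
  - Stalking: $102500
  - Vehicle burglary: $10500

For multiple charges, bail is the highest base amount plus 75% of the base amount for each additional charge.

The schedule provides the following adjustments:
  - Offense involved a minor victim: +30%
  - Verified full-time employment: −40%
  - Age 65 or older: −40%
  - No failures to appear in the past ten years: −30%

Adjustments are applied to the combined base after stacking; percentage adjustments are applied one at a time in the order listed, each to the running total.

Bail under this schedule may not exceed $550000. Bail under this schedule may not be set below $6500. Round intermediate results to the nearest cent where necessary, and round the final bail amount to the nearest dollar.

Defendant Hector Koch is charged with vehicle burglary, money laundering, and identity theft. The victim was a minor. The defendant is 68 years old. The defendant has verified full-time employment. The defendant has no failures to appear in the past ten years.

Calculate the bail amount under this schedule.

$54644

Base amounts from the schedule: vehicle burglary $10500; money laundering $135300; identity theft $31500.
Stacking rule: highest base plus 75% of each additional charge. Highest is money laundering at $135300. Additional: $10500 × 75% = $7875; $31500 × 75% = $23625. Combined base = $135300 + $31500 = $166800.
Offense involved a minor victim (+30%): $166800 × 1.3 = $216840.
Verified full-time employment (−40%): $216840 × 0.6 = $130104.
Age 65 or older (−40%): $130104 × 0.6 = $78062.40.
No failures to appear in the past ten years (−30%): $78062.40 × 0.7 = $54643.68.
$54643.68 is within the $550000 maximum.
$54643.68 is at or above the $6500 minimum.
Rounded to the nearest dollar: $54644.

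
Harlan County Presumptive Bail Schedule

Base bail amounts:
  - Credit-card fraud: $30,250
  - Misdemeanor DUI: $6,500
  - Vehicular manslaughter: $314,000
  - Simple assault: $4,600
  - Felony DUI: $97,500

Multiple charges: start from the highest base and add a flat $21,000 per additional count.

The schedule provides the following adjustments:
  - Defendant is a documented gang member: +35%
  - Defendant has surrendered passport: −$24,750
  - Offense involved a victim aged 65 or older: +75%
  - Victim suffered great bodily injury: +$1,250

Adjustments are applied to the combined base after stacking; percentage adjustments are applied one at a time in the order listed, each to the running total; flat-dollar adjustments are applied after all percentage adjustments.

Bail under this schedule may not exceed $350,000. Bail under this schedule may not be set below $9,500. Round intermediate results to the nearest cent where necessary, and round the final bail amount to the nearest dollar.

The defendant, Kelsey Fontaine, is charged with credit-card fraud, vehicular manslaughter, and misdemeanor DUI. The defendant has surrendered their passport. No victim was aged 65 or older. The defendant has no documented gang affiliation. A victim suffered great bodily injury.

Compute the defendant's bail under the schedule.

$332,500

Base amounts from the schedule: credit-card fraud $30,250; vehicular manslaughter $314,000; misdemeanor DUI $6,500.
Stacking rule: highest base plus $21,000 per additional charge. Highest is vehicular manslaughter at $314,000; 2 additional charges → +$42,000. Combined base = $356,000.
Defendant has surrendered passport (−$24,750 flat): $356,000 − $24,750 = $331,250.
Victim suffered great bodily injury (+$1,250 flat): $331,250 + $1,250 = $332,500.
$332,500 is within the $350,000 maximum.
$332,500 is at or above the $9,500 minimum.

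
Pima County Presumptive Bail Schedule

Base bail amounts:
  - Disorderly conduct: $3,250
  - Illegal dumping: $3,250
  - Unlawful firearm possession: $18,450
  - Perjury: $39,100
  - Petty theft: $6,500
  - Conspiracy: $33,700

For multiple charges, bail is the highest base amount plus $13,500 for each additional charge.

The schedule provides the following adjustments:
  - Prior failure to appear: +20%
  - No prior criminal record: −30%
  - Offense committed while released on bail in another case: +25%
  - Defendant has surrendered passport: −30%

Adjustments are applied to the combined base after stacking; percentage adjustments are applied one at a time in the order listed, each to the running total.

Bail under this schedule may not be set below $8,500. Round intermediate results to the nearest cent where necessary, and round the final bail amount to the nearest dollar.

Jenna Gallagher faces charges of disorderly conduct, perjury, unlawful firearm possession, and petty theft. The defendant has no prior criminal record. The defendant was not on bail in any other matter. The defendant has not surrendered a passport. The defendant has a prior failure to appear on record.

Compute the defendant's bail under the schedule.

$66,864

Base amounts from the schedule: disorderly conduct $3,250; perjury $39,100; unlawful firearm possession $18,450; petty theft $6,500.
Stacking rule: highest base plus $13,500 per additional charge. Highest is perjury at $39,100; 3 additional charges → +$40,500. Combined base = $79,600.
Prior failure to appear (+20%): $79,600 × 1.2 = $95,520.
No prior criminal record (−30%): $95,520 × 0.7 = $66,864.
$66,864 is at or above the $8,500 minimum.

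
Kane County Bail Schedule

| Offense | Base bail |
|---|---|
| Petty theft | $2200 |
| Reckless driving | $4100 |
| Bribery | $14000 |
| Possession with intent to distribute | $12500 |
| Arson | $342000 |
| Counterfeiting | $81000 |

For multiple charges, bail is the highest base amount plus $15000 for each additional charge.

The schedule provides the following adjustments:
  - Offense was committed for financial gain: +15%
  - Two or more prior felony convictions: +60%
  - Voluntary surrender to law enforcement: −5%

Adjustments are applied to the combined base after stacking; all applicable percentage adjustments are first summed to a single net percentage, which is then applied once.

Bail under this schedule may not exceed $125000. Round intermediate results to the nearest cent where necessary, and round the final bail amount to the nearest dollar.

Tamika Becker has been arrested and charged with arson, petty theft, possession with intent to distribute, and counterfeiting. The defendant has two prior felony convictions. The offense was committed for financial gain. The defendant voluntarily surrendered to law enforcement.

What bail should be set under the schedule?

Base amounts from the schedule: arson $342000; petty theft $2200; possession with intent to distribute $12500; counterfeiting $81000.
Stacking rule: highest base plus $15000 per additional charge. Highest is arson at $342000; 3 additional charges → +$45000. Combined base = $387000.
Net percentage adjustment: +15% +60% −5% = +70%. $387000 × 1.7 = $657900.
Result $657900 exceeds the maximum of $125000; bail is capped at $125000.

$125000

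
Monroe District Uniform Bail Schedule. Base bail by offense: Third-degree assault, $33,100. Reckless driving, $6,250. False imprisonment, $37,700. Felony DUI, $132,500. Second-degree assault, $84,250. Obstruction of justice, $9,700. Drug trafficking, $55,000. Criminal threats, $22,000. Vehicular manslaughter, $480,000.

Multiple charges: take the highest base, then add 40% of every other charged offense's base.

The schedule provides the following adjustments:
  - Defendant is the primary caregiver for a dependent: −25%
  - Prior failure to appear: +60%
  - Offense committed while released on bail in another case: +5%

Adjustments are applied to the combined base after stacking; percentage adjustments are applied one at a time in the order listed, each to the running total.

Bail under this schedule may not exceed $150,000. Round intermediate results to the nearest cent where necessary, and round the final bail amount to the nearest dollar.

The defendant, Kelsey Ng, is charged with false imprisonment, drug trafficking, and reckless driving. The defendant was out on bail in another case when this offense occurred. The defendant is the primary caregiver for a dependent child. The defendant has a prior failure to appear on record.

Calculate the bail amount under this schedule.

$91,451

Base amounts from the schedule: false imprisonment $37,700; drug trafficking $55,000; reckless driving $6,250.
Stacking rule: highest base plus 40% of each additional charge. Highest is drug trafficking at $55,000. Additional: $37,700 × 40% = $15,080; $6,250 × 40% = $2,500. Combined base = $55,000 + $17,580 = $72,580.
Defendant is the primary caregiver for a dependent (−25%): $72,580 × 0.75 = $54,435.
Prior failure to appear (+60%): $54,435 × 1.6 = $87,096.
Offense committed while released on bail in another case (+5%): $87,096 × 1.05 = $91,450.80.
$91,450.80 is within the $150,000 maximum.
Rounded to the nearest dollar: $91,451.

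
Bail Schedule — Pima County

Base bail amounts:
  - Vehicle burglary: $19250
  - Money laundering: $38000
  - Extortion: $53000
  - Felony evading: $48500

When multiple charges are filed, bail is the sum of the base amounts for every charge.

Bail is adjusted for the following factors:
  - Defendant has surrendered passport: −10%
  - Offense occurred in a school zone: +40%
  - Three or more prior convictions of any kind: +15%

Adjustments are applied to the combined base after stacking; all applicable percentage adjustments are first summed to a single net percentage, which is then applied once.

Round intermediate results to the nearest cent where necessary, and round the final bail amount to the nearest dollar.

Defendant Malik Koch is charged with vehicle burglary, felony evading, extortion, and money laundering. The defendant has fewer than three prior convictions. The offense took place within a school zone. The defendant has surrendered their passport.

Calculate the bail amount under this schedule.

$206375

Base amounts from the schedule: vehicle burglary $19250; felony evading $48500; extortion $53000; money laundering $38000.
Stacking rule: sum of all bases. $19250 + $48500 + $53000 + $38000 = $158750.
Net percentage adjustment: −10% +40% = +30%. $158750 × 1.3 = $206375.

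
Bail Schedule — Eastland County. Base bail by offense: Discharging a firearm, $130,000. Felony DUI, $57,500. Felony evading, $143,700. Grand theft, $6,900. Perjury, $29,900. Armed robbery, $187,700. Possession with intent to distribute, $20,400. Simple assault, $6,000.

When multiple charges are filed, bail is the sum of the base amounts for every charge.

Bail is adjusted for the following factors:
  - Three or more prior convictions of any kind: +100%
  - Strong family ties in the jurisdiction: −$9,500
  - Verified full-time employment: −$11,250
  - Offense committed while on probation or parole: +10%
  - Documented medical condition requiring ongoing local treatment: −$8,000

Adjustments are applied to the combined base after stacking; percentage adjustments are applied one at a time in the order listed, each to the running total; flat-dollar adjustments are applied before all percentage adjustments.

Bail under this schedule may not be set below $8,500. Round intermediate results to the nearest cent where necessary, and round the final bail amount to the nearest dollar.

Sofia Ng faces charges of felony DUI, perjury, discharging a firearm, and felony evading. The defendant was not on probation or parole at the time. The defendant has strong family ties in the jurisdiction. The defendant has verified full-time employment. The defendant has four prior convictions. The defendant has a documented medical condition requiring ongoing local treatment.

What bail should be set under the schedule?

Base amounts from the schedule: felony DUI $57,500; perjury $29,900; discharging a firearm $130,000; felony evading $143,700.
Stacking rule: sum of all bases. $57,500 + $29,900 + $130,000 + $143,700 = $361,100.
Strong family ties in the jurisdiction (−$9,500 flat): $361,100 − $9,500 = $351,600.
Verified full-time employment (−$11,250 flat): $351,600 − $11,250 = $340,350.
Documented medical condition requiring ongoing local treatment (−$8,000 flat): $340,350 − $8,000 = $332,350.
Three or more prior convictions of any kind (+100%): $332,350 × 2 = $664,700.
$664,700 is at or above the $8,500 minimum.

$664,700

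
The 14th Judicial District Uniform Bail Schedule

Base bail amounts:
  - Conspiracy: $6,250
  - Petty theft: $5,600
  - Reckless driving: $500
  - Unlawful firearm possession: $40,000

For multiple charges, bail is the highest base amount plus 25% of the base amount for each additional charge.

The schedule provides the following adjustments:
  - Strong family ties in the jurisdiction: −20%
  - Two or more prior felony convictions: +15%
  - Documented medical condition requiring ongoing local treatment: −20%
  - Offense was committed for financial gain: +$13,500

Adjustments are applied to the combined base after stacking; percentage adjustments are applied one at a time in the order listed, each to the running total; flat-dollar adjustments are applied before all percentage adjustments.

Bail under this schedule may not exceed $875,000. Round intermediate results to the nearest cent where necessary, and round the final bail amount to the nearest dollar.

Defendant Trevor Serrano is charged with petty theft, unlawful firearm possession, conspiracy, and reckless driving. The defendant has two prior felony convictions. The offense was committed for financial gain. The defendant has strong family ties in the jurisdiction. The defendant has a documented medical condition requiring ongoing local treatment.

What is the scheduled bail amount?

Base amounts from the schedule: petty theft $5,600; unlawful firearm possession $40,000; conspiracy $6,250; reckless driving $500.
Stacking rule: highest base plus 25% of each additional charge. Highest is unlawful firearm possession at $40,000. Additional: $5,600 × 25% = $1,400; $6,250 × 25% = $1,562.50; $500 × 25% = $125. Combined base = $40,000 + $3,087.50 = $43,087.50.
Offense was committed for financial gain (+$13,500 flat): $43,087.50 + $13,500 = $56,587.50.
Strong family ties in the jurisdiction (−20%): $56,587.50 × 0.8 = $45,270.
Two or more prior felony convictions (+15%): $45,270 × 1.15 = $52,060.50.
Documented medical condition requiring ongoing local treatment (−20%): $52,060.50 × 0.8 = $41,648.40.
$41,648.40 is within the $875,000 maximum.
Rounded to the nearest dollar: $41,648.

$41,648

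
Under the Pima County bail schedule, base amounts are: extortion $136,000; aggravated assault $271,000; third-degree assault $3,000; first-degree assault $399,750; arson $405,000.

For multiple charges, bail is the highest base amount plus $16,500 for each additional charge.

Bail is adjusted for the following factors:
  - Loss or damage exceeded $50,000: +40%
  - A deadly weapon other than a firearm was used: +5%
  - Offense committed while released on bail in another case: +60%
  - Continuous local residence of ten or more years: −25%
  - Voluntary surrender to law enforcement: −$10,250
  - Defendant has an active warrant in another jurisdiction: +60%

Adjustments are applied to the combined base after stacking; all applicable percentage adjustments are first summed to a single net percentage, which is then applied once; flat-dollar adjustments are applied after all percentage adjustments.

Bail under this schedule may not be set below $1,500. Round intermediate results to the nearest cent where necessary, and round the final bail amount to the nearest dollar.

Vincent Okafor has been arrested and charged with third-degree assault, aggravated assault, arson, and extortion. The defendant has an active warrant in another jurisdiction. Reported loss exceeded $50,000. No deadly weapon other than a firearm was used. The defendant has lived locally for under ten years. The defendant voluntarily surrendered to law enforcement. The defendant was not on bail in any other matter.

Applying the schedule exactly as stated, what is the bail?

Base amounts from the schedule: third-degree assault $3,000; aggravated assault $271,000; arson $405,000; extortion $136,000.
Stacking rule: highest base plus $16,500 per additional charge. Highest is arson at $405,000; 3 additional charges → +$49,500. Combined base = $454,500.
Net percentage adjustment: +40% +60% = +100%. $454,500 × 2 = $909,000.
Voluntary surrender to law enforcement (−$10,250 flat): $909,000 − $10,250 = $898,750.
$898,750 is at or above the $1,500 minimum.

$898,750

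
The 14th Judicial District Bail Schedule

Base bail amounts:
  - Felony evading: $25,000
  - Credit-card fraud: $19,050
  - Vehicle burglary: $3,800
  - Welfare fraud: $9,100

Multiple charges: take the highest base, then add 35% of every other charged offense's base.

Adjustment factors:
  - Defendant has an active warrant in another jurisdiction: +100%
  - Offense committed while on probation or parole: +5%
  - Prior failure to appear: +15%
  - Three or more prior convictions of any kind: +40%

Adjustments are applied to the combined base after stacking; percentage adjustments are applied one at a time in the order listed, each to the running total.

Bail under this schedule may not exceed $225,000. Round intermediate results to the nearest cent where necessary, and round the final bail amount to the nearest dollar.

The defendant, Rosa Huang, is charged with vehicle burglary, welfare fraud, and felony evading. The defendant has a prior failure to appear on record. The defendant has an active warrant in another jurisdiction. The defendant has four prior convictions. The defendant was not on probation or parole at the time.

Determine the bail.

Base amounts from the schedule: vehicle burglary $3,800; welfare fraud $9,100; felony evading $25,000.
Stacking rule: highest base plus 35% of each additional charge. Highest is felony evading at $25,000. Additional: $3,800 × 35% = $1,330; $9,100 × 35% = $3,185. Combined base = $25,000 + $4,515 = $29,515.
Defendant has an active warrant in another jurisdiction (+100%): $29,515 × 2 = $59,030.
Prior failure to appear (+15%): $59,030 × 1.15 = $67,884.50.
Three or more prior convictions of any kind (+40%): $67,884.50 × 1.4 = $95,038.30.
$95,038.30 is within the $225,000 maximum.
Rounded to the nearest dollar: $95,038.

$95,038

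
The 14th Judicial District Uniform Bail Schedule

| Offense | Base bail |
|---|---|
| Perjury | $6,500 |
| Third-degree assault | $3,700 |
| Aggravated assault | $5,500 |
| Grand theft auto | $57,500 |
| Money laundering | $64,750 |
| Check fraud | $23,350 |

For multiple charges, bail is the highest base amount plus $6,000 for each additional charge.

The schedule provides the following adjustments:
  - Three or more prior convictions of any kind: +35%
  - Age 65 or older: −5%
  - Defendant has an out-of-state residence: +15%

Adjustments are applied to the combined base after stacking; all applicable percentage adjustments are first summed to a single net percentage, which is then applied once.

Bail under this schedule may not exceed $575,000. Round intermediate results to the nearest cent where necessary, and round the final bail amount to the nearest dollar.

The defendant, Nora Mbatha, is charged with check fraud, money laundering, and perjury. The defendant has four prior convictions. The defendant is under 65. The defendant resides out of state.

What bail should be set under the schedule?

Base amounts from the schedule: check fraud $23,350; money laundering $64,750; perjury $6,500.
Stacking rule: highest base plus $6,000 per additional charge. Highest is money laundering at $64,750; 2 additional charges → +$12,000. Combined base = $76,750.
Net percentage adjustment: +35% +15% = +50%. $76,750 × 1.5 = $115,125.
$115,125 is within the $575,000 maximum.

$115,125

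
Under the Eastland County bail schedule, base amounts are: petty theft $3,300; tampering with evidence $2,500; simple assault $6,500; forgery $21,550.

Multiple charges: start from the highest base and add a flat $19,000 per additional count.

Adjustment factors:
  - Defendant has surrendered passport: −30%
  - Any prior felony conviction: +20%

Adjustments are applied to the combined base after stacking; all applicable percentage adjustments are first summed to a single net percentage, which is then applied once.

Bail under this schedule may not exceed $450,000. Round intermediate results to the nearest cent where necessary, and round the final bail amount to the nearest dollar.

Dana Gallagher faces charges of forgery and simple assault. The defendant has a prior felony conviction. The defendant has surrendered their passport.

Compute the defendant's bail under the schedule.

Base amounts from the schedule: forgery $21,550; simple assault $6,500.
Stacking rule: highest base plus $19,000 per additional charge. Highest is forgery at $21,550; 1 additional charge → +$19,000. Combined base = $40,550.
Net percentage adjustment: −30% +20% = −10%. $40,550 × 0.9 = $36,495.
$36,495 is within the $450,000 maximum.

$36,495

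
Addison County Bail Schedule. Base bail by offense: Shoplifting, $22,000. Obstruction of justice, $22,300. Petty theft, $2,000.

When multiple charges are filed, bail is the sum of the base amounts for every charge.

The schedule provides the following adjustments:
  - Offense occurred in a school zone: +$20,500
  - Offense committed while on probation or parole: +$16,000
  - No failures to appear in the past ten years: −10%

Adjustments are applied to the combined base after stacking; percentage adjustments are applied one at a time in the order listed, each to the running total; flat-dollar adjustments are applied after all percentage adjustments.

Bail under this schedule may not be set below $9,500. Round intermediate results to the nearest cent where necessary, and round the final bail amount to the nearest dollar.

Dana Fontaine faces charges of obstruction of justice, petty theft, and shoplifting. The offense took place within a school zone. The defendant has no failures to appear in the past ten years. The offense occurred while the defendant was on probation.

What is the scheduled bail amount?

Base amounts from the schedule: obstruction of justice $22,300; petty theft $2,000; shoplifting $22,000.
Stacking rule: sum of all bases. $22,300 + $2,000 + $22,000 = $46,300.
No failures to appear in the past ten years (−10%): $46,300 × 0.9 = $41,670.
Offense occurred in a school zone (+$20,500 flat): $41,670 + $20,500 = $62,170.
Offense committed while on probation or parole (+$16,000 flat): $62,170 + $16,000 = $78,170.
$78,170 is at or above the $9,500 minimum.

$78,170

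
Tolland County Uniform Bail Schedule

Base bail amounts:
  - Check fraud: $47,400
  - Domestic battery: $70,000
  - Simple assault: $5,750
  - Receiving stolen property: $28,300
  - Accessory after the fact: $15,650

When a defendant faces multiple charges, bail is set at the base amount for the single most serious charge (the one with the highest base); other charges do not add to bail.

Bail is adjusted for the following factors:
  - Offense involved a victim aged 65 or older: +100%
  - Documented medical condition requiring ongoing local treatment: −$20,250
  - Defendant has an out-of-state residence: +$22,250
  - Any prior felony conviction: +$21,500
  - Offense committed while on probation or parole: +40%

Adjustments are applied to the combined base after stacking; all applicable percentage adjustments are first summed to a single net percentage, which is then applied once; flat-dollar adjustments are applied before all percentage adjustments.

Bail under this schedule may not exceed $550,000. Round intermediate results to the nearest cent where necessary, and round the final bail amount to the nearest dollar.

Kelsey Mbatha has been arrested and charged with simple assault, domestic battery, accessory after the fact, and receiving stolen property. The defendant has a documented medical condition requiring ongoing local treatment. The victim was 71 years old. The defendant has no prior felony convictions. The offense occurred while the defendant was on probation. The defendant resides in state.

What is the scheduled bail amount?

Base amounts from the schedule: simple assault $5,750; domestic battery $70,000; accessory after the fact $15,650; receiving stolen property $28,300.
Stacking rule: use the highest base only. Highest is domestic battery at $70,000. Combined base = $70,000.
Documented medical condition requiring ongoing local treatment (−$20,250 flat): $70,000 − $20,250 = $49,750.
Net percentage adjustment: +100% +40% = +140%. $49,750 × 2.4 = $119,400.
$119,400 is within the $550,000 maximum.

$119,400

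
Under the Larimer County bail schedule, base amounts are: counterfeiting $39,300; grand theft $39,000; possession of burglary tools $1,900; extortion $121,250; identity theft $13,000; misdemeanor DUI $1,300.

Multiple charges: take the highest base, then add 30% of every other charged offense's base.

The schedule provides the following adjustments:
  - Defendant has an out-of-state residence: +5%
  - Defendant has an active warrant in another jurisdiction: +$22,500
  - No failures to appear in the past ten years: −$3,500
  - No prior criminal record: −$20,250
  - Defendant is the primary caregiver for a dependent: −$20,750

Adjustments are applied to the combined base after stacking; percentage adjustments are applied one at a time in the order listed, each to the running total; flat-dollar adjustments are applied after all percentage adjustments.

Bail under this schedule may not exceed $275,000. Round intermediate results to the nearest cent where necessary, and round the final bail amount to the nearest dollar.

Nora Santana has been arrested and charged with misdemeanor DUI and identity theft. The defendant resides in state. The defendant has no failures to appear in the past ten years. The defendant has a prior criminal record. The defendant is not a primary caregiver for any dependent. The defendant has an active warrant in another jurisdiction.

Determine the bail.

Base amounts from the schedule: misdemeanor DUI $1,300; identity theft $13,000.
Stacking rule: highest base plus 30% of each additional charge. Highest is identity theft at $13,000. Additional: $1,300 × 30% = $390. Combined base = $13,000 + $390 = $13,390.
Defendant has an active warrant in another jurisdiction (+$22,500 flat): $13,390 + $22,500 = $35,890.
No failures to appear in the past ten years (−$3,500 flat): $35,890 − $3,500 = $32,390.
$32,390 is within the $275,000 maximum.

$32,390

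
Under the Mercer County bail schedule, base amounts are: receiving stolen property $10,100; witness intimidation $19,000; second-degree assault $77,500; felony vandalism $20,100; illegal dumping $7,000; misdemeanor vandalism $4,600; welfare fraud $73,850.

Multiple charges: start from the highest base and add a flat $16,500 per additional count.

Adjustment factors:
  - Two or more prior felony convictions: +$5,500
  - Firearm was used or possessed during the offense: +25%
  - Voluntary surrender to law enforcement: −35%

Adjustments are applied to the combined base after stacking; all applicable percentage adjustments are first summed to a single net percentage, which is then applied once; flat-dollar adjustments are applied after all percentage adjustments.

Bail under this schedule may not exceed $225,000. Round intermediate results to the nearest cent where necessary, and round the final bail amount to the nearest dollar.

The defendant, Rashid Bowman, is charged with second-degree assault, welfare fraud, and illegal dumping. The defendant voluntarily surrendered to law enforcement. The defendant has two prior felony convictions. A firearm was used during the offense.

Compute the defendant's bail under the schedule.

Base amounts from the schedule: second-degree assault $77,500; welfare fraud $73,850; illegal dumping $7,000.
Stacking rule: highest base plus $16,500 per additional charge. Highest is second-degree assault at $77,500; 2 additional charges → +$33,000. Combined base = $110,500.
Net percentage adjustment: +25% −35% = −10%. $110,500 × 0.9 = $99,450.
Two or more prior felony convictions (+$5,500 flat): $99,450 + $5,500 = $104,950.
$104,950 is within the $225,000 maximum.

$104,950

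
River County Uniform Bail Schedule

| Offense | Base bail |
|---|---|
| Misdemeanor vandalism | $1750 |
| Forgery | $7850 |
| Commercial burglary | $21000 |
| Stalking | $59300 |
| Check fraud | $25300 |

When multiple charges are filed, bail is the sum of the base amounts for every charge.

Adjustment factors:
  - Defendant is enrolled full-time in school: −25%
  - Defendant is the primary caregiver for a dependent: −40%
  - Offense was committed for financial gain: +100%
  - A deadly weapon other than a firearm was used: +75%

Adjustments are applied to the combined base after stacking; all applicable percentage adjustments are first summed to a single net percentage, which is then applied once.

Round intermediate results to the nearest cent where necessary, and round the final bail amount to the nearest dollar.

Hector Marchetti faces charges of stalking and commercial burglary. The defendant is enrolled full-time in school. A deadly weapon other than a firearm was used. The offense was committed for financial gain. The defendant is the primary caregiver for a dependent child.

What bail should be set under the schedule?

Base amounts from the schedule: stalking $59300; commercial burglary $21000.
Stacking rule: sum of all bases. $59300 + $21000 = $80300.
Net percentage adjustment: −25% −40% +100% +75% = +110%. $80300 × 2.1 = $168630.

$168630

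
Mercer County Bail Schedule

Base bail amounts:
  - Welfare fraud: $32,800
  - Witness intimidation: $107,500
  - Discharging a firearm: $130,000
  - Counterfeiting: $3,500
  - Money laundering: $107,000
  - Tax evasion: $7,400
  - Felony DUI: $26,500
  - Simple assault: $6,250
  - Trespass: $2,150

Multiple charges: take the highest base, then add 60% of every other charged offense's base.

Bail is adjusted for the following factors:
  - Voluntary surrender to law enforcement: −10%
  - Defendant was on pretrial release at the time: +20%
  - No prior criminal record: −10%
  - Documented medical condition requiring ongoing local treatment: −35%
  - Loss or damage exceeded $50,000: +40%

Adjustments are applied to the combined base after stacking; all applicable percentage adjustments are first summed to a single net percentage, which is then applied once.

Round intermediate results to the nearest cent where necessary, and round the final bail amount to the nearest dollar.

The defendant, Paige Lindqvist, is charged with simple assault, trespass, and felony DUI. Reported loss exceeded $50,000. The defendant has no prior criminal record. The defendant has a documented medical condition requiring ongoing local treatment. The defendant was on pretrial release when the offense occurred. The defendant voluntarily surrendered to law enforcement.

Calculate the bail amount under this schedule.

$33,117

Base amounts from the schedule: simple assault $6,250; trespass $2,150; felony DUI $26,500.
Stacking rule: highest base plus 60% of each additional charge. Highest is felony DUI at $26,500. Additional: $6,250 × 60% = $3,750; $2,150 × 60% = $1,290. Combined base = $26,500 + $5,040 = $31,540.
Net percentage adjustment: −10% +20% −10% −35% +40% = +5%. $31,540 × 1.05 = $33,117.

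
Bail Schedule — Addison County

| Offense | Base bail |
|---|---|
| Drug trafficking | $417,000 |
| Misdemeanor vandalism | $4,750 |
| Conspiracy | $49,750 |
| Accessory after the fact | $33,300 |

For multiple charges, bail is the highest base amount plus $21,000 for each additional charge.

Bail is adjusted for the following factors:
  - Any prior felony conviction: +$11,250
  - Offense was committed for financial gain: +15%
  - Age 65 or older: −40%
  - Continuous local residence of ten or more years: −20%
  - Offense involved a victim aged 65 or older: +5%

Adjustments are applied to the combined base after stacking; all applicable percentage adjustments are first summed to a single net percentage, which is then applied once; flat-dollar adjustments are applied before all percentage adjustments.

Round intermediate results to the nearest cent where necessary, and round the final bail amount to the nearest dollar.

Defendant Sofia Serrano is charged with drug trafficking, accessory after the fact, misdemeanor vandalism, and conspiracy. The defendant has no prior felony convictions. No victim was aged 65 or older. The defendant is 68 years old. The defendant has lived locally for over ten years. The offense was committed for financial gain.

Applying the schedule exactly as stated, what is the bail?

$264,000

Base amounts from the schedule: drug trafficking $417,000; accessory after the fact $33,300; misdemeanor vandalism $4,750; conspiracy $49,750.
Stacking rule: highest base plus $21,000 per additional charge. Highest is drug trafficking at $417,000; 3 additional charges → +$63,000. Combined base = $480,000.
Net percentage adjustment: +15% −40% −20% = −45%. $480,000 × 0.55 = $264,000.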